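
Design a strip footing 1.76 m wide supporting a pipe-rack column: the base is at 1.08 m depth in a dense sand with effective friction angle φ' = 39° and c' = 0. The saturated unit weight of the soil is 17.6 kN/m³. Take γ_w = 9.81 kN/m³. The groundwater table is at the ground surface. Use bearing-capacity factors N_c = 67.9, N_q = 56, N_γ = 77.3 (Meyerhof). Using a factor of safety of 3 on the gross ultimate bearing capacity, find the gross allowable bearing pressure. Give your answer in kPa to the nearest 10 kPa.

q_all ≈ 330 kPa

γ' = 17.6 − 9.81 = 7.79 kN/m³ (submerged throughout). q = 7.79 × 1.08 = 8.4132 kPa; the same γ' applies in the ½γBN_γ term.
q·N_q = 8.4132 × 56 = 471.14 kPa
0.5·γ·B·N_γ = 0.5 × 7.79 × 1.76 × 77.3 = 529.91 kPa
q_ult = 471.14 + 529.91 = 1001 kPa.
q_all = 1001 / 3 = 333.68 kPa.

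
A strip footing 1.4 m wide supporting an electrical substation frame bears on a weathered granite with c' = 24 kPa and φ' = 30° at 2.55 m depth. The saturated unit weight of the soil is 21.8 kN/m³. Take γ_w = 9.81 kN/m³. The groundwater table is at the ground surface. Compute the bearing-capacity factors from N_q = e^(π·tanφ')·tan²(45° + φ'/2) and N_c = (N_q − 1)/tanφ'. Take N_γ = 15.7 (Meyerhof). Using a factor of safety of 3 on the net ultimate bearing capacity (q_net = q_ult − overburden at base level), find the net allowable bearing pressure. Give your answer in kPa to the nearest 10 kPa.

N_q = e^(π·tan30°)·tan²(60°) = 18.4; N_c = (N_q − 1)/tanφ' = 30.14.
With the water table at the surface the whole profile is submerged: γ' = 21.8 − 9.81 = 11.99 kN/m³, so q = γ'·D_f = 30.574 kPa; the same γ' applies in the ½γBN_γ term.
q_ult = c·N_c + q·N_q + 0.5·γ·B·N_γ
     = 24 × 30.14 + 30.574 × 18.401 + 0.5 × 11.99 × 1.4 × 15.7
     = 723.35 + 562.61 + 131.77 = 1417.7 kPa.
q_net = 1417.7 − 30.574 = 1387.2 kPa.
q_all(net) = 1387.2 / 3 = 462.38 kPa.

q_all(net) ≈ 460 kPa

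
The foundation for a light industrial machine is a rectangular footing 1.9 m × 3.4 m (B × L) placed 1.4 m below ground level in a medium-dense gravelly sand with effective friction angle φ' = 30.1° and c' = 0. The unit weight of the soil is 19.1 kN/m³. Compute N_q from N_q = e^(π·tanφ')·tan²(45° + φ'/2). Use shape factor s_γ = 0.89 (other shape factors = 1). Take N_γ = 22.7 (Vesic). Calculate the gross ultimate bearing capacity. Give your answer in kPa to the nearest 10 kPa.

q_ult ≈ 860 kPa

tan30.1° = 0.5797, so N_q = e^(π×0.5797)·tan²(60.05°) = 6.179 × 3.012 = 18.61.
Effective surcharge at the founding depth q = γ·D_f = 19.1 × 1.4 = 26.74 kPa.
q_ult = q·N_q + 0.5·γ·B·N_γ·s_γ
     = 26.74 × 18.611 + 0.5 × 19.1 × 1.9 × 22.7 × 0.89
     = 497.66 + 366.58 = 864.25 kPa.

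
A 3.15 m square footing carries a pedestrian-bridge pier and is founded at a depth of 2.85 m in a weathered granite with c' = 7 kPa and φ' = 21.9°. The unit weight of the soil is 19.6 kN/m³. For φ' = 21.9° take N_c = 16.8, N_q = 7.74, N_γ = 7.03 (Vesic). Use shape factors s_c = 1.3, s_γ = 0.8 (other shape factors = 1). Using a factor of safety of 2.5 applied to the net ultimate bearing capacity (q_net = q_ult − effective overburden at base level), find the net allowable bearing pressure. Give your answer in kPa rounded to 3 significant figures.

q_all(net) ≈ 281 kPa

Overburden at base level: q = 19.6 × 2.85 = 55.86 kPa.
Cohesion term c·N_c·s_c = 7 × 16.8 × 1.3 = 152.88 kPa; surcharge term q·N_q = 55.86 × 7.74 = 432.36 kPa; self-weight term 0.5·γ·B·N_γ·s_γ = 0.5 × 19.6 × 3.15 × 7.03 × 0.8 = 173.61 kPa.
q_ult = 152.88 + 432.36 + 173.61 = 758.85 kPa.
Net ultimate: q_net = 758.85 − 55.86 = 702.99 kPa.
q_all(net) = 702.99 / 2.5 = 281.2 kPa.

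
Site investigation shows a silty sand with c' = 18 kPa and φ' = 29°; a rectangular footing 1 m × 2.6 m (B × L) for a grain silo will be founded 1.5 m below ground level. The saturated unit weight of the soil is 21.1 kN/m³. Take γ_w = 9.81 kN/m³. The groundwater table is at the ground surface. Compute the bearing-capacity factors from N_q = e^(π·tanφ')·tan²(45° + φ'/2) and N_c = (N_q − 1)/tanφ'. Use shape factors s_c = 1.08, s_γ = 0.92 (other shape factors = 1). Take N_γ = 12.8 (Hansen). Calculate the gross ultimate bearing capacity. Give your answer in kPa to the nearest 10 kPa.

tan29° = 0.5543, so N_q = e^(π×0.5543)·tan²(59.5°) = 5.705 × 2.882 = 16.44.
N_c = (16.44 − 1)/tan29° = 27.86.
Water table at ground surface, so effective unit weight γ' = 21.1 − 9.81 = 11.29 kN/m³ is used throughout; overburden q = 11.29 × 1.5 = 16.935 kPa; the same γ' applies in the ½γBN_γ term.
Cohesion term c·N_c·s_c = 18 × 27.86 × 1.08 = 541.61 kPa; surcharge term q·N_q = 16.935 × 16.443 = 278.47 kPa; self-weight term 0.5·γ·B·N_γ·s_γ = 0.5 × 11.29 × 1 × 12.8 × 0.92 = 66.476 kPa.
q_ult = 541.61 + 278.47 + 66.476 = 886.55 kPa.

q_ult ≈ 890 kPa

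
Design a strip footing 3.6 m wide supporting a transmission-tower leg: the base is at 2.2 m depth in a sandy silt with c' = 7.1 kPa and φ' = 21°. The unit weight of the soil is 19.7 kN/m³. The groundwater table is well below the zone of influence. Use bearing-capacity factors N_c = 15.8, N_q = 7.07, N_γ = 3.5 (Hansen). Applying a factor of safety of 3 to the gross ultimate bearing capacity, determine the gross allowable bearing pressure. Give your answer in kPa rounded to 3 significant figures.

q_all ≈ 181 kPa

Effective surcharge at the founding depth q = γ·D_f = 19.7 × 2.2 = 43.34 kPa.
q_ult = c·N_c + q·N_q + 0.5·γ·B·N_γ
     = 7.1 × 15.8 + 43.34 × 7.07 + 0.5 × 19.7 × 3.6 × 3.5
     = 112.18 + 306.41 + 124.11 = 542.7 kPa.
q_all = q_ult / FS = 542.7 / 3 = 180.9 kPa.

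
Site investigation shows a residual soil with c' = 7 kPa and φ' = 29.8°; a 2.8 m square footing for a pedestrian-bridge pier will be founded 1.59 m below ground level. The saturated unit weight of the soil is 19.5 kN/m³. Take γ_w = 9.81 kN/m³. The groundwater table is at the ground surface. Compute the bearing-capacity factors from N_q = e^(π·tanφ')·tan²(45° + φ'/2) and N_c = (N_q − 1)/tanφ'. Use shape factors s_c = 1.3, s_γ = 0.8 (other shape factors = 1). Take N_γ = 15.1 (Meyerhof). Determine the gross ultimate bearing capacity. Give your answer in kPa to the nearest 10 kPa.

q_ult ≈ 710 kPa

tan29.8° = 0.5727, so N_q = e^(π×0.5727)·tan²(59.9°) = 6.045 × 2.976 = 17.99.
N_c = (17.99 − 1)/tan29.8° = 29.66.
With the water table at the surface the whole profile is submerged: γ' = 19.5 − 9.81 = 9.69 kN/m³, so q = γ'·D_f = 15.407 kPa; the same γ' applies in the ½γBN_γ term.
q_ult = c·N_c·s_c + q·N_q + 0.5·γ·B·N_γ·s_γ
     = 7 × 29.665 × 1.3 + 15.407 × 17.989 + 0.5 × 9.69 × 2.8 × 15.1 × 0.8
     = 269.95 + 277.16 + 163.88 = 710.99 kPa.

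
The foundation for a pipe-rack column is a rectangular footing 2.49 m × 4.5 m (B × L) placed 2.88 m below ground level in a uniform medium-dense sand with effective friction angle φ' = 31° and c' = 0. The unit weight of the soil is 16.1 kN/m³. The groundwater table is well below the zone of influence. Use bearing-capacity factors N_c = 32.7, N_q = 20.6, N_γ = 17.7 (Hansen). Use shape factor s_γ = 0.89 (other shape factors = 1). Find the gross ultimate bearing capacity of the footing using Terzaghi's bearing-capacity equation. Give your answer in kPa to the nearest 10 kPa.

q_ult ≈ 1270 kPa

q = γ·D_f = 16.1 × 2.88 = 46.368 kPa.
q·N_q = 46.368 × 20.6 = 955.18 kPa
0.5·γ·B·N_γ·s_γ = 0.5 × 16.1 × 2.49 × 17.7 × 0.89 = 315.76 kPa
q_ult = 955.18 + 315.76 = 1270.9 kPa.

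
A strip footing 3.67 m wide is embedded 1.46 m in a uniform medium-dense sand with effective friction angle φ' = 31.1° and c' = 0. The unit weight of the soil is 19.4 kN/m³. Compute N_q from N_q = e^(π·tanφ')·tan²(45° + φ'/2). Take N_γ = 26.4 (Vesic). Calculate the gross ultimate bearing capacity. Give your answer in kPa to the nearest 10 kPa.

tan31.1° = 0.6032, so N_q = e^(π×0.6032)·tan²(60.55°) = 6.653 × 3.137 = 20.87.
Overburden at base level: q = 19.4 × 1.46 = 28.324 kPa.
Surcharge term q·N_q = 28.324 × 20.87 = 591.13 kPa; self-weight term 0.5·γ·B·N_γ = 0.5 × 19.4 × 3.67 × 26.4 = 939.81 kPa.
q_ult = 591.13 + 939.81 = 1530.9 kPa.

q_ult ≈ 1530 kPa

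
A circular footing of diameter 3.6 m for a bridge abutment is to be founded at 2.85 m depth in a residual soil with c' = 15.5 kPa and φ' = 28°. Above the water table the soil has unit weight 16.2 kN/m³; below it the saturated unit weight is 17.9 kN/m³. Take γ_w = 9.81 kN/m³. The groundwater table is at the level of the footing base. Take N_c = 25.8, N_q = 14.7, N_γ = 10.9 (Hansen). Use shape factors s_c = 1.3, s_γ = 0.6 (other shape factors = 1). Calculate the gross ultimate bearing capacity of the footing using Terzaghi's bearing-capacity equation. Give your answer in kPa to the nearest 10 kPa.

q = γ·D_f = 16.2 × 2.85 = 46.17 kPa.
For the ½γBN_γ term take γ' = 17.9 − 9.81 = 8.09 kN/m³ (soil below base is submerged).
c·N_c·s_c = 15.5 × 25.8 × 1.3 = 519.87 kPa
q·N_q = 46.17 × 14.7 = 678.7 kPa
0.5·γ·B·N_γ·s_γ = 0.5 × 8.09 × 3.6 × 10.9 × 0.6 = 95.235 kPa
q_ult = 519.87 + 678.7 + 95.235 = 1293.8 kPa.

q_ult ≈ 1290 kPa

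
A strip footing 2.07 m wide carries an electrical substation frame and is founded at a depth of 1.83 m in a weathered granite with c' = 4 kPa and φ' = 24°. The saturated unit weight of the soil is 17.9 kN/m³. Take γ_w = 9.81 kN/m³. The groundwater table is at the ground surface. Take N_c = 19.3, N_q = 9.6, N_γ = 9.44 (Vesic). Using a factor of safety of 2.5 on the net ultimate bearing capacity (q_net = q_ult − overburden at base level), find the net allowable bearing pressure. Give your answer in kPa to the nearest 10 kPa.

With the water table at the surface the whole profile is submerged: γ' = 17.9 − 9.81 = 8.09 kN/m³, so q = γ'·D_f = 14.805 kPa; the same γ' applies in the ½γBN_γ term.
q_ult = c·N_c + q·N_q + 0.5·γ·B·N_γ
     = 4 × 19.3 + 14.805 × 9.6 + 0.5 × 8.09 × 2.07 × 9.44
     = 77.2 + 142.13 + 79.043 = 298.37 kPa.
q_net = 298.37 − 14.805 = 283.56 kPa.
q_all(net) = 283.56 / 2.5 = 113.43 kPa.

q_all(net) ≈ 110 kPa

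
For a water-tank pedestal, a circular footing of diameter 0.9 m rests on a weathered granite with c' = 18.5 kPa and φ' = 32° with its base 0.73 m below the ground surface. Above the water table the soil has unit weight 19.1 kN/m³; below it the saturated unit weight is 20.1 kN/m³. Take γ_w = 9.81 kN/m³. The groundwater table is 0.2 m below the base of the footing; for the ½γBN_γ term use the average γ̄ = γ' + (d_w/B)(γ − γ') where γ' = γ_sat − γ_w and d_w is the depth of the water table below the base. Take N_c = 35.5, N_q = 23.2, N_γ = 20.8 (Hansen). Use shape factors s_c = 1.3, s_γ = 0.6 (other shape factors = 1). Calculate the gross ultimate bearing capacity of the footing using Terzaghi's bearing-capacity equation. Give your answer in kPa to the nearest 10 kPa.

q_ult ≈ 1250 kPa

q = γ·D_f = 19.1 × 0.73 = 13.943 kPa.
γ' = 10.29 kN/m³; averaging over the depth B below the base, γ̄ = γ' + (d_w/B)(γ − γ') = 12.248 kN/m³.
c·N_c·s_c = 18.5 × 35.5 × 1.3 = 853.77 kPa
q·N_q = 13.943 × 23.2 = 323.48 kPa
0.5·γ·B·N_γ·s_γ = 0.5 × 12.248 × 0.9 × 20.8 × 0.6 = 68.784 kPa
q_ult = 853.77 + 323.48 + 68.784 = 1246 kPa.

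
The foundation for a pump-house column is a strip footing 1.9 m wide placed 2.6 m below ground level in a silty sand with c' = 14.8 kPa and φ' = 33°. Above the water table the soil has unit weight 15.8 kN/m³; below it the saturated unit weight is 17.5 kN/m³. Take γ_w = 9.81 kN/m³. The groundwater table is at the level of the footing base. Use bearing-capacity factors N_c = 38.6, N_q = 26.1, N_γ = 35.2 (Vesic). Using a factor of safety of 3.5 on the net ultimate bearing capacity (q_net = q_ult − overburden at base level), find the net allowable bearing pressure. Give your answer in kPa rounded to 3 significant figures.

Overburden at base level: q = 15.8 × 2.6 = 41.08 kPa.
Below the base the soil is submerged, so the ½γBN_γ term uses γ' = 17.5 − 9.81 = 7.69 kN/m³.
Cohesion term c·N_c = 14.8 × 38.6 = 571.28 kPa; surcharge term q·N_q = 41.08 × 26.1 = 1072.2 kPa; self-weight term 0.5·γ·B·N_γ = 0.5 × 7.69 × 1.9 × 35.2 = 257.15 kPa.
q_ult = 571.28 + 1072.2 + 257.15 = 1900.6 kPa.
q_net = 1900.6 − 41.08 = 1859.5 kPa.
q_all(net) = 1859.5 / 3.5 = 531.3 kPa.

q_all(net) ≈ 531 kPa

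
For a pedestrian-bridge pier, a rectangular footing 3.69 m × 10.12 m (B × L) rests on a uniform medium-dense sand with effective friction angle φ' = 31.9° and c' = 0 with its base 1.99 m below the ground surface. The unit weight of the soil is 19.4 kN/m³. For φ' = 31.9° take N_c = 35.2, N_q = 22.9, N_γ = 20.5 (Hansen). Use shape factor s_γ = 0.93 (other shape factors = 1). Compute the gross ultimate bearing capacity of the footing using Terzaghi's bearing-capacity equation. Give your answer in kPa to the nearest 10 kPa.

q_ult ≈ 1570 kPa

Effective surcharge at the founding depth q = γ·D_f = 19.4 × 1.99 = 38.606 kPa.
q_ult = q·N_q + 0.5·γ·B·N_γ·s_γ
     = 38.606 × 22.9 + 0.5 × 19.4 × 3.69 × 20.5 × 0.93
     = 884.08 + 682.39 = 1566.5 kPa.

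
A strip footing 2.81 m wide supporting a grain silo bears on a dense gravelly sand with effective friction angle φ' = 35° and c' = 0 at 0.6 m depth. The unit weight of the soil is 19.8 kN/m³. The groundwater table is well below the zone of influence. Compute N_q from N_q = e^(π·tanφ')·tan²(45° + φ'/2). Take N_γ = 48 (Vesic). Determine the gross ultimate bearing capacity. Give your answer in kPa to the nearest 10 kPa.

q_ult ≈ 1730 kPa

tan35° = 0.7002, so N_q = e^(π×0.7002)·tan²(62.5°) = 9.023 × 3.69 = 33.3.
Effective surcharge at the founding depth q = γ·D_f = 19.8 × 0.6 = 11.88 kPa.
q_ult = q·N_q + 0.5·γ·B·N_γ
     = 11.88 × 33.296 + 0.5 × 19.8 × 2.81 × 48
     = 395.56 + 1335.3 = 1730.9 kPa.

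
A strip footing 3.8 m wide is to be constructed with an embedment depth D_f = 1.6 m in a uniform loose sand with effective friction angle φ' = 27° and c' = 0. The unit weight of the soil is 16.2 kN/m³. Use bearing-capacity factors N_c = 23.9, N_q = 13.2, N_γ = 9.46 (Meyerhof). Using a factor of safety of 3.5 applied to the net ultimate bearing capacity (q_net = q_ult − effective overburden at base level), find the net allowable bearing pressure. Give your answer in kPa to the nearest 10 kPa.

q_all(net) ≈ 170 kPa

Overburden at base level: q = 16.2 × 1.6 = 25.92 kPa.
Surcharge term q·N_q = 25.92 × 13.2 = 342.14 kPa; self-weight term 0.5·γ·B·N_γ = 0.5 × 16.2 × 3.8 × 9.46 = 291.18 kPa.
q_ult = 342.14 + 291.18 = 633.32 kPa.
Net ultimate: q_net = 633.32 − 25.92 = 607.4 kPa.
q_all(net) = 607.4 / 3.5 = 173.54 kPa.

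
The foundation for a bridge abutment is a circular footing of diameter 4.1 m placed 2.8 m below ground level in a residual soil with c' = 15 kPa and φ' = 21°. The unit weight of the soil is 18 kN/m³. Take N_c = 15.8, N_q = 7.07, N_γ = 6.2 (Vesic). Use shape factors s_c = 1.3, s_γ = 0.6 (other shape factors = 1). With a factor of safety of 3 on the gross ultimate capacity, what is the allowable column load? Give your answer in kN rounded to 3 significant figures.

q = γ·D_f = 18 × 2.8 = 50.4 kPa.
c·N_c·s_c = 15 × 15.8 × 1.3 = 308.1 kPa
q·N_q = 50.4 × 7.07 = 356.33 kPa
0.5·γ·B·N_γ·s_γ = 0.5 × 18 × 4.1 × 6.2 × 0.6 = 137.27 kPa
q_ult = 308.1 + 356.33 + 137.27 = 801.7 kPa.
Gross allowable pressure q_all = 801.7 / 3 = 267.23 kPa.
Footing area = 13.2025 m², so allowable column load = 267.23 × 13.2025 = 3528.1 kN.

P_all ≈ 3530 kN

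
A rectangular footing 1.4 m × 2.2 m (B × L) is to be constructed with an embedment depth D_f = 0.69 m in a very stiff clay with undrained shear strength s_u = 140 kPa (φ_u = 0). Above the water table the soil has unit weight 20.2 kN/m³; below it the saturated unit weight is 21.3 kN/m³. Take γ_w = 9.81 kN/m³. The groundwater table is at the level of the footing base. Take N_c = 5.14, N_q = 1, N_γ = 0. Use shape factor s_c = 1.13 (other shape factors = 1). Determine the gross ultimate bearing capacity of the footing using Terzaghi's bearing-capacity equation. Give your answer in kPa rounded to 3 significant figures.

Overburden at base level: q = 20.2 × 0.69 = 13.938 kPa.
Cohesion term c·N_c·s_c = 140 × 5.14 × 1.13 = 813.15 kPa; surcharge term q·N_q = 13.938 × 1 = 13.938 kPa.
q_ult = 813.15 + 13.938 = 827.09 kPa.

q_ult ≈ 827 kPa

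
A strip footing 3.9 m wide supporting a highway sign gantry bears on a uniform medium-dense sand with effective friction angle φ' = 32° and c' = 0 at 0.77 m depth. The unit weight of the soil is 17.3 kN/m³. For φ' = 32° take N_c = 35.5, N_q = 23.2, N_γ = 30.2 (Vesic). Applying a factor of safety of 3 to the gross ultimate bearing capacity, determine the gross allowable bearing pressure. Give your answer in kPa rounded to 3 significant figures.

Effective surcharge at the founding depth q = γ·D_f = 17.3 × 0.77 = 13.321 kPa.
q_ult = q·N_q + 0.5·γ·B·N_γ
     = 13.321 × 23.2 + 0.5 × 17.3 × 3.9 × 30.2
     = 309.05 + 1018.8 = 1327.8 kPa.
q_all = q_ult / FS = 1327.8 / 3 = 442.61 kPa.

q_all ≈ 443 kPa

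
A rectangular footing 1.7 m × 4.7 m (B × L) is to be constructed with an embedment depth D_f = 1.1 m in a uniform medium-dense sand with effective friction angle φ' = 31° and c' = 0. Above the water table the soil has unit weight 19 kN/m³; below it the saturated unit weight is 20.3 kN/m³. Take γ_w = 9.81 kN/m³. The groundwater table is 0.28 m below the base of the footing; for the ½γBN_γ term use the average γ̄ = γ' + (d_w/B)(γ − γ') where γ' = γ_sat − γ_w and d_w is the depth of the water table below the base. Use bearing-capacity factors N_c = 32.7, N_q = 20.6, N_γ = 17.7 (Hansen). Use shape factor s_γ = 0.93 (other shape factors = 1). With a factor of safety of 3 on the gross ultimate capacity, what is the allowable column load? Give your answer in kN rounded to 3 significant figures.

Overburden at base level: q = 19 × 1.1 = 20.9 kPa.
The water table is 0.28 m below the base (< B = 1.7 m), so the ½γBN_γ term uses γ̄ = γ' + (d_w/B)(γ − γ') = 10.49 + (0.28/1.7)(19 − 10.49) = 11.892 kN/m³.
Surcharge term q·N_q = 20.9 × 20.6 = 430.54 kPa; self-weight term 0.5·γ·B·N_γ·s_γ = 0.5 × 11.892 × 1.7 × 17.7 × 0.93 = 166.39 kPa.
q_ult = 430.54 + 166.39 = 596.93 kPa.
Gross allowable pressure q_all = 596.93 / 3 = 198.98 kPa.
Footing area = 7.99 m², so allowable column load = 198.98 × 7.99 = 1589.8 kN.

P_all ≈ 1590 kN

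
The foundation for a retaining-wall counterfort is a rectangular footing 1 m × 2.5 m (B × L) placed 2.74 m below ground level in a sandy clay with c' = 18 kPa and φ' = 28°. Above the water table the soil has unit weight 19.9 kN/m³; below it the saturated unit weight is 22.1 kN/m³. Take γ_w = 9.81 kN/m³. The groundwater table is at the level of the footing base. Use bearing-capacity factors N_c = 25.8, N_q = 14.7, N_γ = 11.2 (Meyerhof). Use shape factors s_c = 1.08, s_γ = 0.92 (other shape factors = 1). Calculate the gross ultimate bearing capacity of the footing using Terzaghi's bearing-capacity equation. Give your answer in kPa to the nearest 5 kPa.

q_ult ≈ 1365 kPa

Effective surcharge at the founding depth q = γ·D_f = 19.9 × 2.74 = 54.526 kPa.
The water table coincides with the base, so in the self-weight term γ → γ' = 12.29 kN/m³.
q_ult = c·N_c·s_c + q·N_q + 0.5·γ·B·N_γ·s_γ
     = 18 × 25.8 × 1.08 + 54.526 × 14.7 + 0.5 × 12.29 × 1 × 11.2 × 0.92
     = 501.55 + 801.53 + 63.318 = 1366.4 kPa.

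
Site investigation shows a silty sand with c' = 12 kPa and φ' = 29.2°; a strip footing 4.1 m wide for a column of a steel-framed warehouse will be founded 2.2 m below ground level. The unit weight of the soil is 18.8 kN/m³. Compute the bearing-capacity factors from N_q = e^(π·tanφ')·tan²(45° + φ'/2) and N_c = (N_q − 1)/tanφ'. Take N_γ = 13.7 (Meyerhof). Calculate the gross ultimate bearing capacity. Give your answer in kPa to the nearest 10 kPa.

tan29.2° = 0.5589, so N_q = e^(π×0.5589)·tan²(59.6°) = 5.788 × 2.905 = 16.82.
N_c = (16.82 − 1)/tan29.2° = 28.3.
q = γ·D_f = 18.8 × 2.2 = 41.36 kPa.
c·N_c = 12 × 28.298 = 339.57 kPa
q·N_q = 41.36 × 16.815 = 695.47 kPa
0.5·γ·B·N_γ = 0.5 × 18.8 × 4.1 × 13.7 = 528 kPa
q_ult = 339.57 + 695.47 + 528 = 1563 kPa.

q_ult ≈ 1560 kPa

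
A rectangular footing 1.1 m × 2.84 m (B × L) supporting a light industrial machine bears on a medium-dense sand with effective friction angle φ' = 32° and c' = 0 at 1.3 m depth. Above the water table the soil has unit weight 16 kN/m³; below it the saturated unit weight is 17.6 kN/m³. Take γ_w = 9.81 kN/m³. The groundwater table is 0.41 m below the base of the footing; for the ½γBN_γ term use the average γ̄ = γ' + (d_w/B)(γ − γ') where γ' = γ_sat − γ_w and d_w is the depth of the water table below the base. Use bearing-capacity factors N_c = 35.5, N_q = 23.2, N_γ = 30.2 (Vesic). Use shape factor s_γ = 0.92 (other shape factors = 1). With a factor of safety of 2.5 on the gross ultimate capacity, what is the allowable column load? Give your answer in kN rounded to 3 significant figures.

P_all ≈ 810 kN

Overburden at base level: q = 16 × 1.3 = 20.8 kPa.
The water table is 0.41 m below the base (< B = 1.1 m), so the ½γBN_γ term uses γ̄ = γ' + (d_w/B)(γ − γ') = 7.79 + (0.41/1.1)(16 − 7.79) = 10.85 kN/m³.
Surcharge term q·N_q = 20.8 × 23.2 = 482.56 kPa; self-weight term 0.5·γ·B·N_γ·s_γ = 0.5 × 10.85 × 1.1 × 30.2 × 0.92 = 165.8 kPa.
q_ult = 482.56 + 165.8 = 648.36 kPa.
Gross allowable pressure q_all = 648.36 / 2.5 = 259.34 kPa.
Footing area = 3.124 m², so allowable column load = 259.34 × 3.124 = 810.19 kN.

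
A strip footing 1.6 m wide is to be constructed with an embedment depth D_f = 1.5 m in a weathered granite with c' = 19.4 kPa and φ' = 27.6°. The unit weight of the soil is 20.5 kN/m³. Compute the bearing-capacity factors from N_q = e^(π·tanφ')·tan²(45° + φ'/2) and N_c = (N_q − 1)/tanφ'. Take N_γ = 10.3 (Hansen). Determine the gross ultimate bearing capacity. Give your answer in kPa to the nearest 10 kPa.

tan27.6° = 0.5228, so N_q = e^(π×0.5228)·tan²(58.8°) = 5.167 × 2.726 = 14.09.
N_c = (14.09 − 1)/tan27.6° = 25.04.
Effective surcharge at the founding depth q = γ·D_f = 20.5 × 1.5 = 30.75 kPa.
q_ult = c·N_c + q·N_q + 0.5·γ·B·N_γ
     = 19.4 × 25.037 + 30.75 × 14.089 + 0.5 × 20.5 × 1.6 × 10.3
     = 485.71 + 433.23 + 168.92 = 1087.9 kPa.

q_ult ≈ 1090 kPa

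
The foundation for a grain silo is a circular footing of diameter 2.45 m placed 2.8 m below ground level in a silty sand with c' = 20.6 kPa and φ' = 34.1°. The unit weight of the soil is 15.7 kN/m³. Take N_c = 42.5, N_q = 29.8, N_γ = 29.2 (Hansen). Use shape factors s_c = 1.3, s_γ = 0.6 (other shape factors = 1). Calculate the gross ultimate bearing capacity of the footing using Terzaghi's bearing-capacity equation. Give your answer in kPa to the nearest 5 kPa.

q_ult ≈ 2785 kPa

Overburden at base level: q = 15.7 × 2.8 = 43.96 kPa.
Cohesion term c·N_c·s_c = 20.6 × 42.5 × 1.3 = 1138.2 kPa; surcharge term q·N_q = 43.96 × 29.8 = 1310 kPa; self-weight term 0.5·γ·B·N_γ·s_γ = 0.5 × 15.7 × 2.45 × 29.2 × 0.6 = 336.95 kPa.
q_ult = 1138.2 + 1310 + 336.95 = 2785.1 kPa.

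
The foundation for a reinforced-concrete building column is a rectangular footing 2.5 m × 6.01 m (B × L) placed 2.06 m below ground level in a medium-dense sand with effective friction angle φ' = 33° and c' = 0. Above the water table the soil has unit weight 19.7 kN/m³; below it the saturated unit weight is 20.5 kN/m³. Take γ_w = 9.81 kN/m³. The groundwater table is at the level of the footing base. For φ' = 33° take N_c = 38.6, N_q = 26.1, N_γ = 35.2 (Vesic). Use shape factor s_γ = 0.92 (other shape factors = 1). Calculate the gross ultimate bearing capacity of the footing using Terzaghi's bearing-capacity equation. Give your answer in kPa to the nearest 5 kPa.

q_ult ≈ 1490 kPa

Effective surcharge at the founding depth q = γ·D_f = 19.7 × 2.06 = 40.582 kPa.
The water table coincides with the base, so in the self-weight term γ → γ' = 10.69 kN/m³.
q_ult = q·N_q + 0.5·γ·B·N_γ·s_γ
     = 40.582 × 26.1 + 0.5 × 10.69 × 2.5 × 35.2 × 0.92
     = 1059.2 + 432.73 = 1491.9 kPa.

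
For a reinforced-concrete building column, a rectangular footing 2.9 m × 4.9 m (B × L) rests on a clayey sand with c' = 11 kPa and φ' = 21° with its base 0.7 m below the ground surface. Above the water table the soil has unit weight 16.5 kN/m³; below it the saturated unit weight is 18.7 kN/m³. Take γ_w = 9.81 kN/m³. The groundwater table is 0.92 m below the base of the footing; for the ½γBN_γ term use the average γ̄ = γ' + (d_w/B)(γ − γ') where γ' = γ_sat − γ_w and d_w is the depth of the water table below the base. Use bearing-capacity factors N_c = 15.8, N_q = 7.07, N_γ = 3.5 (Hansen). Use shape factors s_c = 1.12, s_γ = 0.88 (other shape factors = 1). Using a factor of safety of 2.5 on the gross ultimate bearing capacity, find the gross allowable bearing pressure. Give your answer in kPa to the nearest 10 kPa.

q_all ≈ 130 kPa

Effective surcharge at the founding depth q = γ·D_f = 16.5 × 0.7 = 11.55 kPa.
With d_w = 0.92 m < B, γ̄ = 8.89 + (0.92/2.9) × (16.5 − 8.89) = 11.304 kN/m³.
q_ult = c·N_c·s_c + q·N_q + 0.5·γ·B·N_γ·s_γ
     = 11 × 15.8 × 1.12 + 11.55 × 7.07 + 0.5 × 11.304 × 2.9 × 3.5 × 0.88
     = 194.66 + 81.658 + 50.485 = 326.8 kPa.
q_all = 326.8 / 2.5 = 130.72 kPa.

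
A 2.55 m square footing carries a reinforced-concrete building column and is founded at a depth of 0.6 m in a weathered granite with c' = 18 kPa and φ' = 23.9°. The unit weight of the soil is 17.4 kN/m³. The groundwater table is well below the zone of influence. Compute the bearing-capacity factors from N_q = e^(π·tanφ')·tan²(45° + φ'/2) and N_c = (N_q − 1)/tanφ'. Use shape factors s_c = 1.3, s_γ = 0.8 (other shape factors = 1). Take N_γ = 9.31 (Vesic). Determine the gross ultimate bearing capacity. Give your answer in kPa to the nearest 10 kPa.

q_ult ≈ 710 kPa

tan23.9° = 0.4431, so N_q = e^(π×0.4431)·tan²(56.95°) = 4.024 × 2.362 = 9.5.
N_c = (9.5 − 1)/tan23.9° = 19.19.
Overburden at base level: q = 17.4 × 0.6 = 10.44 kPa.
Cohesion term c·N_c·s_c = 18 × 19.191 × 1.3 = 449.06 kPa; surcharge term q·N_q = 10.44 × 9.5042 = 99.224 kPa; self-weight term 0.5·γ·B·N_γ·s_γ = 0.5 × 17.4 × 2.55 × 9.31 × 0.8 = 165.23 kPa.
q_ult = 449.06 + 99.224 + 165.23 = 713.52 kPa.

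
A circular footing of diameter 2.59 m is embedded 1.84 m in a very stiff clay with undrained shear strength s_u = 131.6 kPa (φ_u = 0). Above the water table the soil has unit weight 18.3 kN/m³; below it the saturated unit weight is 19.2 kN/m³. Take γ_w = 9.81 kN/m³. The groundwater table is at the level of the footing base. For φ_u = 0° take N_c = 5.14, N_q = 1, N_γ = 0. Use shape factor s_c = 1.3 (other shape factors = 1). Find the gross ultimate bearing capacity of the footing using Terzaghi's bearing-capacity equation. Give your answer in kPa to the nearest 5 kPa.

Effective surcharge at the founding depth q = γ·D_f = 18.3 × 1.84 = 33.672 kPa.
q_ult = c·N_c·s_c + q·N_q
     = 131.6 × 5.14 × 1.3 + 33.672 × 1
     = 879.35 + 33.672 = 913.02 kPa.

q_ult ≈ 915 kPa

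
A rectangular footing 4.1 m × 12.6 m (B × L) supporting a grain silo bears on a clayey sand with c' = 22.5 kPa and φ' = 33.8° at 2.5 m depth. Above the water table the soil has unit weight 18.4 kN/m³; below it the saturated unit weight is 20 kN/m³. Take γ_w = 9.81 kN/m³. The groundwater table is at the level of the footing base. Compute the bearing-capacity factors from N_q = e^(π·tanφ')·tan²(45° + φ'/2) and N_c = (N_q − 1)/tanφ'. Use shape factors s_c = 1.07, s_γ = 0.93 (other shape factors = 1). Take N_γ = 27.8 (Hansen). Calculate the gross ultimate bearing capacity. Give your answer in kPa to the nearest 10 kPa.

q_ult ≈ 2860 kPa

tan33.8° = 0.6694, so N_q = e^(π×0.6694)·tan²(61.9°) = 8.192 × 3.508 = 28.73.
N_c = (28.73 − 1)/tan33.8° = 41.43.
Overburden at base level: q = 18.4 × 2.5 = 46 kPa.
Below the base the soil is submerged, so the ½γBN_γ term uses γ' = 20 − 9.81 = 10.19 kN/m³.
Cohesion term c·N_c·s_c = 22.5 × 41.426 × 1.07 = 997.33 kPa; surcharge term q·N_q = 46 × 28.732 = 1321.7 kPa; self-weight term 0.5·γ·B·N_γ·s_γ = 0.5 × 10.19 × 4.1 × 27.8 × 0.93 = 540.08 kPa.
q_ult = 997.33 + 1321.7 + 540.08 = 2859.1 kPa.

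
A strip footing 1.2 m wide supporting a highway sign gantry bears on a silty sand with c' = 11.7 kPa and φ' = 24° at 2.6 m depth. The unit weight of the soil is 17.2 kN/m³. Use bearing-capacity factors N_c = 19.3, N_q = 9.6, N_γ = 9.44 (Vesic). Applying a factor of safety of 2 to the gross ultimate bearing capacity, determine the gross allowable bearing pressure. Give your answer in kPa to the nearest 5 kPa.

Effective surcharge at the founding depth q = γ·D_f = 17.2 × 2.6 = 44.72 kPa.
q_ult = c·N_c + q·N_q + 0.5·γ·B·N_γ
     = 11.7 × 19.3 + 44.72 × 9.6 + 0.5 × 17.2 × 1.2 × 9.44
     = 225.81 + 429.31 + 97.421 = 752.54 kPa.
q_all = q_ult / FS = 752.54 / 2 = 376.27 kPa.

q_all ≈ 375 kPa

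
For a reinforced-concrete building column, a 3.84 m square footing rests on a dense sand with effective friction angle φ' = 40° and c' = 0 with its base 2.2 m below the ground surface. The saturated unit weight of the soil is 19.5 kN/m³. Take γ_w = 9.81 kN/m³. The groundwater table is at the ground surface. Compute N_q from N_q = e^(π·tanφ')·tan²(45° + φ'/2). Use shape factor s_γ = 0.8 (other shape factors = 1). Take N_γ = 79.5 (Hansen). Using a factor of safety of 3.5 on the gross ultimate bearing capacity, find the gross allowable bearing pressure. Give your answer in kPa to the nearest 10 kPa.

N_q = e^(π·tan40°)·tan²(65°) = 64.2.
Water table at ground surface, so effective unit weight γ' = 19.5 − 9.81 = 9.69 kN/m³ is used throughout; overburden q = 9.69 × 2.2 = 21.318 kPa; the same γ' applies in the ½γBN_γ term.
Surcharge term q·N_q = 21.318 × 64.195 = 1368.5 kPa; self-weight term 0.5·γ·B·N_γ·s_γ = 0.5 × 9.69 × 3.84 × 79.5 × 0.8 = 1183.3 kPa.
q_ult = 1368.5 + 1183.3 = 2551.8 kPa.
q_all = 2551.8 / 3.5 = 729.08 kPa.

q_all ≈ 730 kPa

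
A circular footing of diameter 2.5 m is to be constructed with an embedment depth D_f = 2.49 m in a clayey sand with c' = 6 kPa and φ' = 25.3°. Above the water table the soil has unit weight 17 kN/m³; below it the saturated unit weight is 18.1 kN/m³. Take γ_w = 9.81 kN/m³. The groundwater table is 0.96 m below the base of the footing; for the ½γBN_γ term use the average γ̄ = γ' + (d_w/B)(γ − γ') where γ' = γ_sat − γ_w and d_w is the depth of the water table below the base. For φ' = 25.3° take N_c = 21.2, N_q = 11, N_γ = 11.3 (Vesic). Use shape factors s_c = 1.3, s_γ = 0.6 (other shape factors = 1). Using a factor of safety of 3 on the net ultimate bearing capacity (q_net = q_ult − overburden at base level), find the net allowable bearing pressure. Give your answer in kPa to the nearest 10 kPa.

q = γ·D_f = 17 × 2.49 = 42.33 kPa.
γ' = 8.29 kN/m³; averaging over the depth B below the base, γ̄ = γ' + (d_w/B)(γ − γ') = 11.635 kN/m³.
c·N_c·s_c = 6 × 21.2 × 1.3 = 165.36 kPa
q·N_q = 42.33 × 11 = 465.63 kPa
0.5·γ·B·N_γ·s_γ = 0.5 × 11.635 × 2.5 × 11.3 × 0.6 = 98.604 kPa
q_ult = 165.36 + 465.63 + 98.604 = 729.59 kPa.
q_net = 729.59 − 42.33 = 687.26 kPa.
q_all(net) = 687.26 / 3 = 229.09 kPa.

q_all(net) ≈ 230 kPa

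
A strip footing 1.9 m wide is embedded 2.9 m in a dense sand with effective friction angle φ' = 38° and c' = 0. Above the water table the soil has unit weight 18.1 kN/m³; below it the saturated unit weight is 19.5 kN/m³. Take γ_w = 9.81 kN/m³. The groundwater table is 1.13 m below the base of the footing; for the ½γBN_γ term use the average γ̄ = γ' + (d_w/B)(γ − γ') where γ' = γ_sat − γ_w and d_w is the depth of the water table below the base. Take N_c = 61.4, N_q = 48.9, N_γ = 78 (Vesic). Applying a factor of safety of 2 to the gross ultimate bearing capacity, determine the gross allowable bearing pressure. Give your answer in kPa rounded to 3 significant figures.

Effective surcharge at the founding depth q = γ·D_f = 18.1 × 2.9 = 52.49 kPa.
With d_w = 1.13 m < B, γ̄ = 9.69 + (1.13/1.9) × (18.1 − 9.69) = 14.692 kN/m³.
q_ult = q·N_q + 0.5·γ·B·N_γ
     = 52.49 × 48.9 + 0.5 × 14.692 × 1.9 × 78
     = 2566.8 + 1088.7 = 3655.4 kPa.
q_all = q_ult / FS = 3655.4 / 2 = 1827.7 kPa.

q_all ≈ 1830 kPa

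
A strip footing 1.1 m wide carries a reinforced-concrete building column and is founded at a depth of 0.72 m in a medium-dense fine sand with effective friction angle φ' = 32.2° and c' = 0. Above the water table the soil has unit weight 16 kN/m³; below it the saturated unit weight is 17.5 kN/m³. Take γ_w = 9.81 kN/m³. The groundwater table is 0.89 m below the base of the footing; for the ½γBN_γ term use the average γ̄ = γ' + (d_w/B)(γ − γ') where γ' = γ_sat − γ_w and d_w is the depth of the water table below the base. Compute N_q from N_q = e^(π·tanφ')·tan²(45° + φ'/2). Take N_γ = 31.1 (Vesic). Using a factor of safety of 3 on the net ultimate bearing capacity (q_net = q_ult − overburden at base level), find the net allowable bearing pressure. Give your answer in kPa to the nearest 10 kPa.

q_all(net) ≈ 170 kPa

N_q = e^(π·tan32.2°)·tan²(61.1°) = 23.73.
q = γ·D_f = 16 × 0.72 = 11.52 kPa.
γ' = 7.69 kN/m³; averaging over the depth B below the base, γ̄ = γ' + (d_w/B)(γ − γ') = 14.414 kN/m³.
q·N_q = 11.52 × 23.728 = 273.35 kPa
0.5·γ·B·N_γ = 0.5 × 14.414 × 1.1 × 31.1 = 246.54 kPa
q_ult = 273.35 + 246.54 = 519.9 kPa.
q_net = 519.9 − 11.52 = 508.38 kPa.
q_all(net) = 508.38 / 3 = 169.46 kPa.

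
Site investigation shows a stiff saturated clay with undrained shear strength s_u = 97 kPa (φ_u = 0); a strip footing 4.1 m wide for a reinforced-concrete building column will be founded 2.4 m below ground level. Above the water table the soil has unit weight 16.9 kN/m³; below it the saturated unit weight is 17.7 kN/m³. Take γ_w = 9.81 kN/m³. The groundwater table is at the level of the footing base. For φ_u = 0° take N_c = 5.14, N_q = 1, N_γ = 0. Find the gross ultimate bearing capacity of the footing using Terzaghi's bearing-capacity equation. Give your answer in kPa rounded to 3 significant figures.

q_ult ≈ 539 kPa

Effective surcharge at the founding depth q = γ·D_f = 16.9 × 2.4 = 40.56 kPa.
q_ult = c·N_c + q·N_q
     = 97 × 5.14 + 40.56 × 1
     = 498.58 + 40.56 = 539.14 kPa.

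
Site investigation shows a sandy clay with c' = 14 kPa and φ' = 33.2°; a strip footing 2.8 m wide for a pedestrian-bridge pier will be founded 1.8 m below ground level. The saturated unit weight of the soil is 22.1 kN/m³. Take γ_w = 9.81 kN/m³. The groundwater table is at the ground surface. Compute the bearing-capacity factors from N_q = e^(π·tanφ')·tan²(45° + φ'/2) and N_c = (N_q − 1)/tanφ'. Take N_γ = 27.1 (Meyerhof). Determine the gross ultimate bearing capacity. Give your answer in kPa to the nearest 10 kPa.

tan33.2° = 0.6544, so N_q = e^(π×0.6544)·tan²(61.6°) = 7.813 × 3.421 = 26.72.
N_c = (26.72 − 1)/tan33.2° = 39.31.
Water table at ground surface, so effective unit weight γ' = 22.1 − 9.81 = 12.29 kN/m³ is used throughout; overburden q = 12.29 × 1.8 = 22.122 kPa; the same γ' applies in the ½γBN_γ term.
Cohesion term c·N_c = 14 × 39.312 = 550.36 kPa; surcharge term q·N_q = 22.122 × 26.725 = 591.2 kPa; self-weight term 0.5·γ·B·N_γ = 0.5 × 12.29 × 2.8 × 27.1 = 466.28 kPa.
q_ult = 550.36 + 591.2 + 466.28 = 1607.8 kPa.

q_ult ≈ 1610 kPa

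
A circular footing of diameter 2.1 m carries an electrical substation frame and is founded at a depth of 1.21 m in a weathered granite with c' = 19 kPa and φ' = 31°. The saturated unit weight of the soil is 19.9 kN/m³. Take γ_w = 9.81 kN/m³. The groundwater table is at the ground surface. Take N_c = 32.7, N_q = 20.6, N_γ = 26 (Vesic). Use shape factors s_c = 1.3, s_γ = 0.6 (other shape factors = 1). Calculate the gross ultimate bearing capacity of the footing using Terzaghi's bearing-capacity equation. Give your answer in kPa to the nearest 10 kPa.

q_ult ≈ 1220 kPa

With the water table at the surface the whole profile is submerged: γ' = 19.9 − 9.81 = 10.09 kN/m³, so q = γ'·D_f = 12.209 kPa; the same γ' applies in the ½γBN_γ term.
q_ult = c·N_c·s_c + q·N_q + 0.5·γ·B·N_γ·s_γ
     = 19 × 32.7 × 1.3 + 12.209 × 20.6 + 0.5 × 10.09 × 2.1 × 26 × 0.6
     = 807.69 + 251.5 + 165.27 = 1224.5 kPa.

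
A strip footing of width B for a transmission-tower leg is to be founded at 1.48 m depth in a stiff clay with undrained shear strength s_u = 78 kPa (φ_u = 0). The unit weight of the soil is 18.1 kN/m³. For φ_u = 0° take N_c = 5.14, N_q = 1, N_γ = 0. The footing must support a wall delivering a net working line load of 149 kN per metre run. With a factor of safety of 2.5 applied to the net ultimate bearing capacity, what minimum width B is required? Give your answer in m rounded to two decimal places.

Overburden at base level: q = 18.1 × 1.48 = 26.788 kPa.
Cohesion term c·N_c = 78 × 5.14 = 400.92 kPa; surcharge term q·N_q = 26.788 × 1 = 26.788 kPa.
q_ult = 400.92 + 26.788 = 427.71 kPa.
For φ = 0 the ½γBN_γ term vanishes, so q_ult is independent of B. q_net = 427.71 − 26.788 = 400.92 kPa; q_all(net) = 400.92/2.5 = 160.37 kPa.
Required width B = w / q_all(net) = 149 / 160.37 = 0.929 m.

B = 0.93 m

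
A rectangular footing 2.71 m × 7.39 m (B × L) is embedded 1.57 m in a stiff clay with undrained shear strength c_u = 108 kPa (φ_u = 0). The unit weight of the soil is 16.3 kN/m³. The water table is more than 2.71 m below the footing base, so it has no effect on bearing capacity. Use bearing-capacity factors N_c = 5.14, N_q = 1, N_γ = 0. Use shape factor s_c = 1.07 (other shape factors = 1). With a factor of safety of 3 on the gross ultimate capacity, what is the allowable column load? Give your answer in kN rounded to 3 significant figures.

q = γ·D_f = 16.3 × 1.57 = 25.591 kPa.
c·N_c·s_c = 108 × 5.14 × 1.07 = 593.98 kPa
q·N_q = 25.591 × 1 = 25.591 kPa
q_ult = 593.98 + 25.591 = 619.57 kPa.
Gross allowable pressure q_all = 619.57 / 3 = 206.52 kPa.
Footing area = 20.0269 m², so allowable column load = 206.52 × 20.0269 = 4136 kN.

P_all ≈ 4140 kN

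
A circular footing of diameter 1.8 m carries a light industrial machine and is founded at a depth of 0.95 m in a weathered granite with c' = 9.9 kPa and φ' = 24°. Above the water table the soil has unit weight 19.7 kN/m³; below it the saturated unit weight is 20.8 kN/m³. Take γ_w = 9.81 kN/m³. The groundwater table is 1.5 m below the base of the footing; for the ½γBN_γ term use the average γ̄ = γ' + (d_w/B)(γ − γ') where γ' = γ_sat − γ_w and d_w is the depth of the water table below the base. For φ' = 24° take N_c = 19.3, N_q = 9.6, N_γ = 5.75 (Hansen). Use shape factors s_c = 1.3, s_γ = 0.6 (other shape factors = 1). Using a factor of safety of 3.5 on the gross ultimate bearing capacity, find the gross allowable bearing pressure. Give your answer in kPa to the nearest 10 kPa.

q_all ≈ 140 kPa

q = γ·D_f = 19.7 × 0.95 = 18.715 kPa.
γ' = 10.99 kN/m³; averaging over the depth B below the base, γ̄ = γ' + (d_w/B)(γ − γ') = 18.248 kN/m³.
c·N_c·s_c = 9.9 × 19.3 × 1.3 = 248.39 kPa
q·N_q = 18.715 × 9.6 = 179.66 kPa
0.5·γ·B·N_γ·s_γ = 0.5 × 18.248 × 1.8 × 5.75 × 0.6 = 56.661 kPa
q_ult = 248.39 + 179.66 + 56.661 = 484.72 kPa.
q_all = 484.72 / 3.5 = 138.49 kPa.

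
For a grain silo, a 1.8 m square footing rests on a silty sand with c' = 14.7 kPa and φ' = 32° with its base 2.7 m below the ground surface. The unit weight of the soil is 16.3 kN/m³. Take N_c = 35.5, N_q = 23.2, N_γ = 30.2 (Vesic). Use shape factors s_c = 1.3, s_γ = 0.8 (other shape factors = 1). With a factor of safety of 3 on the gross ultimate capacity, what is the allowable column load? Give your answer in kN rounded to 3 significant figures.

Effective surcharge at the founding depth q = γ·D_f = 16.3 × 2.7 = 44.01 kPa.
q_ult = c·N_c·s_c + q·N_q + 0.5·γ·B·N_γ·s_γ
     = 14.7 × 35.5 × 1.3 + 44.01 × 23.2 + 0.5 × 16.3 × 1.8 × 30.2 × 0.8
     = 678.41 + 1021 + 354.43 = 2053.9 kPa.
Gross allowable pressure q_all = 2053.9 / 3 = 684.62 kPa.
Footing area = 3.24 m², so allowable column load = 684.62 × 3.24 = 2218.2 kN.

P_all ≈ 2220 kN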